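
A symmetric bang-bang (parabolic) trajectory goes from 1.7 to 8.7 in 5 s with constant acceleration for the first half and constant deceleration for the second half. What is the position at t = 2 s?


Symmetric rest-to-rest: each phase covers (pf-p0)/2 in time T/2. 0.5*a*(T/2)^2 = (pf-p0)/2 => a = 4*(pf-p0)/T^2
a = 4*(8.7-1.7)/5^2 = 1.12
t = 2 is in the acceleration phase (t <= T/2).
p = p0 + 0.5*a*t^2 = 1.7 + 0.5*1.12*2^2
= 3.94


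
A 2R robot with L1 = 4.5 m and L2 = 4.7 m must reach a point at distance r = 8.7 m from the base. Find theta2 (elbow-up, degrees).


cos(theta2) = (r^2 - L1^2 - L2^2) / (2*L1*L2)
cos(theta2) = (75.69 - 20.25 - 22.09) / 42.3
cos(theta2) = 0.788416
theta2 = 37.9623 degrees


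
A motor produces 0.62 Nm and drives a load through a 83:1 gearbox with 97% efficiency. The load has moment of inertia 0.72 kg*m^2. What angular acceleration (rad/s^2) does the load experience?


tau_out = tau_motor * N * eta
= 0.62 * 83 * 0.97 = 49.9162 Nm
alpha = tau_out / I = 49.9162 / 0.72
= 69.3281 rad/s^2


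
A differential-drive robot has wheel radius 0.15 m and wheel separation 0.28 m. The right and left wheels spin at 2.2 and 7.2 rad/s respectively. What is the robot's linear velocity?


vR = r*wR = 0.15*2.2 = 0.33 m/s
vL = r*wL = 0.15*7.2 = 1.08 m/s
v = (vR+vL)/2 = 0.705 m/s
omega = (vR-vL)/L = -2.6786 rad/s
linear velocity = 0.705 m/s


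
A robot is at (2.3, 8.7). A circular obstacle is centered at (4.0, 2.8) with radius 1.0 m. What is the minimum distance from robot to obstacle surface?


center_dist = sqrt((2.3-4.0)^2 + (8.7-2.8)^2)
= sqrt(2.89 + 34.81)
= 6.14
min_dist = center_dist - radius = 6.14 - 1.0 = 5.14 m


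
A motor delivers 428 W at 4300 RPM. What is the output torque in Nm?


omega = 4300 * 2*pi/60 = 450.2949 rad/s
tau = P / omega = 428 / 450.2949
= 0.9505 Nm


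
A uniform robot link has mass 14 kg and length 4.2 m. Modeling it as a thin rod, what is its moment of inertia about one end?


I = (1/3) * m * L^2
= (1/3) * 14 * 4.2^2
= 0.333333 * 14 * 17.64
= 82.32 kg*m^2


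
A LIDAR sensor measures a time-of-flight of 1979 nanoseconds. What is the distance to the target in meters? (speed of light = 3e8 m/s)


tof = 1979 ns = 1.979e-06 s
dist = c * tof / 2
= 3e8 * 1.979e-06 / 2
= 296.85 m


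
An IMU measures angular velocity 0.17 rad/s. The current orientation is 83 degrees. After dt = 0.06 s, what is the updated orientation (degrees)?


delta_theta = w * dt = 0.17 * 0.06 = 0.0102 rad
= 0.5844 deg
theta_new = 83 + 0.5844 = 83.5844 deg


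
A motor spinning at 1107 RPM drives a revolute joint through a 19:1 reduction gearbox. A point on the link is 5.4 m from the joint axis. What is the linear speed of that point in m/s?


omega_motor = 1107 * 2*pi/60 = 115.9248 rad/s
omega_joint = omega_motor / 19 = 6.1013 rad/s
v = omega_joint * r = 6.1013 * 5.4
= 32.947 m/s


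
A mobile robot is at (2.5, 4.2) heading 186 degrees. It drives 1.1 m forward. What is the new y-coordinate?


y_new = y0 + d*sin(theta)
= 4.2 + 1.1*sin(186)
= 4.2 + -0.115
= 4.085


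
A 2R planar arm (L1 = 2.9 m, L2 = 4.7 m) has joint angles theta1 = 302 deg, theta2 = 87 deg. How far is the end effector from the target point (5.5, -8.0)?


End effector via forward kinematics:
x = L1*cos(t1) + L2*cos(t1+t2) = 5.6475
y = L1*sin(t1) + L2*sin(t1+t2) = -0.1807
Distance to target:
d = sqrt((5.5 - 5.6475)^2 + (-8.0 - -0.1807)^2)
= sqrt(0.0217 + 61.1409)
= 7.8207 m


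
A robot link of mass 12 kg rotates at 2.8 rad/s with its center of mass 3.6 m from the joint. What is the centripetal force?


F = m * omega^2 * r
= 12 * 2.8^2 * 3.6
= 12 * 7.84 * 3.6
= 338.688 N


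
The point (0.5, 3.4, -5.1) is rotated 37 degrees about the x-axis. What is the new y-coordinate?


Rotation about x-axis: y' = y*cos(theta) - z*sin(theta)
= 3.4 * 0.7986 - -5.1 * 0.6018
= 5.7846


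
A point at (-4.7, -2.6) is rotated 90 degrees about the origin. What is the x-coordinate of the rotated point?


x' = x*cos(theta) - y*sin(theta)
cos(90 deg) = 0.0, sin(90 deg) = 1.0
x' = -4.7 * 0.0 - -2.6 * 1.0
= -0.0 - -2.6
= 2.6


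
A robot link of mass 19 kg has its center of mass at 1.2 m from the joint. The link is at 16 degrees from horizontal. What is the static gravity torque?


tau = m*g*L*cos(angle)
= 19 * 9.81 * 1.2 * cos(16 deg)
= 19 * 9.81 * 1.2 * 0.9613
= 215.0035 Nm


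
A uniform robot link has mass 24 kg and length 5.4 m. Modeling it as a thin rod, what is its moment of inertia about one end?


I = (1/3) * m * L^2
= (1/3) * 24 * 5.4^2
= 0.333333 * 24 * 29.16
= 233.28 kg*m^2


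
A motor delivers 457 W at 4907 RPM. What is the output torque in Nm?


omega = 4907 * 2*pi/60 = 513.8598 rad/s
tau = P / omega = 457 / 513.8598
= 0.8893 Nm


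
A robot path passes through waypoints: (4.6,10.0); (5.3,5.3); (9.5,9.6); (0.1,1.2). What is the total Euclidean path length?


Segment lengths:
  seg1 = sqrt((0.7)^2 + (-4.7)^2) = 4.7518
  seg2 = sqrt((4.2)^2 + (4.3)^2) = 6.0108
  seg3 = sqrt((-9.4)^2 + (-8.4)^2) = 12.6063
Total = 23.369


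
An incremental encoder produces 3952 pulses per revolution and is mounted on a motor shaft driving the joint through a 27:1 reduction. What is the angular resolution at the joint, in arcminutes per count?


counts per rev = 3952
effective counts at joint = 3952 * 27 = 106704
resolution = 360*60 / 106704
= 0.2024 arcmin/count


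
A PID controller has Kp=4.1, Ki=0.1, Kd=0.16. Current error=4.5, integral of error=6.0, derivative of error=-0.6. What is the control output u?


u = Kp*e + Ki*int(e) + Kd*de/dt
= 4.1*4.5 + 0.1*6.0 + 0.16*(-0.6)
= 18.45 + 0.6 + -0.096
= 18.954


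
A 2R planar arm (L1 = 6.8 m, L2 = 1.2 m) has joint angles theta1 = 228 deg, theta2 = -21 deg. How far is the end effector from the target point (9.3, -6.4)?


End effector via forward kinematics:
x = L1*cos(t1) + L2*cos(t1+t2) = -5.6193
y = L1*sin(t1) + L2*sin(t1+t2) = -5.5982
Distance to target:
d = sqrt((9.3 - -5.6193)^2 + (-6.4 - -5.5982)^2)
= sqrt(222.5854 + 0.6429)
= 14.9408 m


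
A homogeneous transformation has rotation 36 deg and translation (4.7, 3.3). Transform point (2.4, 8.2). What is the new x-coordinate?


x' = cos(theta)*px - sin(theta)*py + tx
= 0.809*2.4 - 0.5878*8.2 + 4.7
= 1.8218


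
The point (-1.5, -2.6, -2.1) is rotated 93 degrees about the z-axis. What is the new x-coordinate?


Rotation about z-axis: x' = x*cos(theta) - y*sin(theta)
= -1.5 * -0.0523 - -2.6 * 0.9986
= 2.6749


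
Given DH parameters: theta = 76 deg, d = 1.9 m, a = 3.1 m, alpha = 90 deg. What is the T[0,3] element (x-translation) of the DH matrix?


T[0,3] = a * cos(theta)
= 3.1 * cos(76 deg)
= 3.1 * 0.2419
= 0.75


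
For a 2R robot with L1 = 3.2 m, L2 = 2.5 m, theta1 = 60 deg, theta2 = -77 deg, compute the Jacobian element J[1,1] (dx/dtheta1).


J[1,1] = -L1*sin(t1) - L2*sin(t1+t2)
= -3.2*sin(60) - 2.5*sin(-17)
= -2.0404


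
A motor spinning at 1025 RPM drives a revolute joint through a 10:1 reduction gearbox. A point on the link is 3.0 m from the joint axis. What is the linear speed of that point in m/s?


omega_motor = 1025 * 2*pi/60 = 107.3377 rad/s
omega_joint = omega_motor / 10 = 10.7338 rad/s
v = omega_joint * r = 10.7338 * 3.0
= 32.2013 m/s


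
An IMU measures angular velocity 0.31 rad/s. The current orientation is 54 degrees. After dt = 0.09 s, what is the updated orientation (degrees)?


delta_theta = w * dt = 0.31 * 0.09 = 0.0279 rad
= 1.5986 deg
theta_new = 54 + 1.5986 = 55.5986 deg


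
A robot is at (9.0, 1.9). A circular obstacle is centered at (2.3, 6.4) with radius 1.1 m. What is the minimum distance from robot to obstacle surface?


center_dist = sqrt((9.0-2.3)^2 + (1.9-6.4)^2)
= sqrt(44.89 + 20.25)
= 8.0709
min_dist = center_dist - radius = 8.0709 - 1.1 = 6.9709 m


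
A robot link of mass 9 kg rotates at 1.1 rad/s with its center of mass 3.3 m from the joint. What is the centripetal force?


F = m * omega^2 * r
= 9 * 1.1^2 * 3.3
= 9 * 1.21 * 3.3
= 35.937 N


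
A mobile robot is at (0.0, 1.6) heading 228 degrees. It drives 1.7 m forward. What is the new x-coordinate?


x_new = x0 + d*cos(theta)
= 0.0 + 1.7*cos(228)
= 0.0 + -1.1375
= -1.1375


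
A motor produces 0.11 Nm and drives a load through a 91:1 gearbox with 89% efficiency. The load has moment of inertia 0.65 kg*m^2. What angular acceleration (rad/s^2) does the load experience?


tau_out = tau_motor * N * eta
= 0.11 * 91 * 0.89 = 8.9089 Nm
alpha = tau_out / I = 8.9089 / 0.65
= 13.706 rad/s^2


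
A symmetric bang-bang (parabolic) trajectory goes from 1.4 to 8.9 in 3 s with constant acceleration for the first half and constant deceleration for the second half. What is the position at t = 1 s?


Symmetric rest-to-rest: each phase covers (pf-p0)/2 in time T/2. 0.5*a*(T/2)^2 = (pf-p0)/2 => a = 4*(pf-p0)/T^2
a = 4*(8.9-1.4)/3^2 = 3.3333
t = 1 is in the acceleration phase (t <= T/2).
p = p0 + 0.5*a*t^2 = 1.4 + 0.5*3.3333*1^2
= 3.0667


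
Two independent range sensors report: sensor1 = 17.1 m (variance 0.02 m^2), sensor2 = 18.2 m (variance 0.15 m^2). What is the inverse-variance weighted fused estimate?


w1 = (1/var1) / (1/var1 + 1/var2)
   = 50.0 / (50.0 + 6.6667) = 0.8824
w2 = 1 - w1 = 0.1176
fused = w1*s1 + w2*s2 = 15.0882 + 2.1412
= 17.2294 m


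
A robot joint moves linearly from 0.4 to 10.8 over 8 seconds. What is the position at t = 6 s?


s = t/T = 6/8 = 0.75
p(t) = p0 + (pf-p0)*s
= 0.4 + (10.8 - 0.4) * 0.75
= 8.2


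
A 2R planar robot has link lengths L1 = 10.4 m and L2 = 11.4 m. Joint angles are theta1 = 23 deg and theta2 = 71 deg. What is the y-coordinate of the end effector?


Convert angles to radians: theta1 = 0.4014, theta2 = 1.2392
y = L1*sin(theta1) + L2*sin(theta1+theta2)
y = 4.0636 + 11.3722
y = 15.4358


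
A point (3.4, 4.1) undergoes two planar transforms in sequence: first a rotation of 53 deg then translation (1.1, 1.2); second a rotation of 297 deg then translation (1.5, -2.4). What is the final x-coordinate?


After transform 1:
x1 = cos(53)*3.4 - sin(53)*4.1 + 1.1 = -0.1282
y1 = sin(53)*3.4 + cos(53)*4.1 + 1.2 = 6.3828
After transform 2:
x2 = cos(297)*-0.1282 - sin(297)*6.3828 + 1.5
= 7.1289


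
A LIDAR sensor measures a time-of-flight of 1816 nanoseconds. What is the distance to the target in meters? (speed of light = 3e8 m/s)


tof = 1816 ns = 1.816e-06 s
dist = c * tof / 2
= 3e8 * 1.816e-06 / 2
= 272.4 m


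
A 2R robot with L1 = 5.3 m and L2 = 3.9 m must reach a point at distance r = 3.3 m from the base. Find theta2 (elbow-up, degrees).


cos(theta2) = (r^2 - L1^2 - L2^2) / (2*L1*L2)
cos(theta2) = (10.89 - 28.09 - 15.21) / 41.34
cos(theta2) = -0.783986
theta2 = 141.627 degrees


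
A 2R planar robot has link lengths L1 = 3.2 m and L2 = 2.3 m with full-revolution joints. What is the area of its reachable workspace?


r_max = L1 + L2 = 5.5 m
r_min = |L1 - L2| = 0.9 m
Area = pi*(r_max^2 - r_min^2)
= pi*(30.25 - 0.81)
= pi * 29.44
= 92.4885 m^2


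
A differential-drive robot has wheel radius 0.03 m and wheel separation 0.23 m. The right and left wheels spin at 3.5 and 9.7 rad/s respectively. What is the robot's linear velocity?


vR = r*wR = 0.03*3.5 = 0.105 m/s
vL = r*wL = 0.03*9.7 = 0.291 m/s
v = (vR+vL)/2 = 0.198 m/s
omega = (vR-vL)/L = -0.8087 rad/s
linear velocity = 0.198 m/s


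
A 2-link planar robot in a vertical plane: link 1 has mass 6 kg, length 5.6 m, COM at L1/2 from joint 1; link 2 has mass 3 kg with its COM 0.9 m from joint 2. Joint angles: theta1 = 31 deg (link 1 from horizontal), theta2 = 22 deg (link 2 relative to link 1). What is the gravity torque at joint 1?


Horizontal distance from joint 1 to link-1 COM:
  x_c1 = (L1/2)*cos(t1) = 2.8 * 0.8572 = 2.4001 m
Horizontal distance from joint 1 to link-2 COM:
  x_c2 = L1*cos(t1) + Lc2*cos(t1+t2)
       = 5.6*0.8572 + 0.9*0.6018 = 5.3418 m
tau1 = m1*g*x_c1 + m2*g*x_c2
     = 6*9.81*2.4001 + 3*9.81*5.3418
     = 141.268 + 157.2083
     = 298.4763 Nm


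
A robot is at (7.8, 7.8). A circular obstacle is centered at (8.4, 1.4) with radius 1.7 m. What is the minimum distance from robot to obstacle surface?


center_dist = sqrt((7.8-8.4)^2 + (7.8-1.4)^2)
= sqrt(0.36 + 40.96)
= 6.4281
min_dist = center_dist - radius = 6.4281 - 1.7 = 4.7281 m


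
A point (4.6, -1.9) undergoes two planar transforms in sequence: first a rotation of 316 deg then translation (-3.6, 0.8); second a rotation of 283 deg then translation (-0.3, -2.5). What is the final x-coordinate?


After transform 1:
x1 = cos(316)*4.6 - sin(316)*-1.9 + -3.6 = -1.6109
y1 = sin(316)*4.6 + cos(316)*-1.9 + 0.8 = -3.7622
After transform 2:
x2 = cos(283)*-1.6109 - sin(283)*-3.7622 + -0.3
= -4.3281


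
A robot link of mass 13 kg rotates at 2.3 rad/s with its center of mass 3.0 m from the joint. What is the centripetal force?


F = m * omega^2 * r
= 13 * 2.3^2 * 3.0
= 13 * 5.29 * 3.0
= 206.31 N


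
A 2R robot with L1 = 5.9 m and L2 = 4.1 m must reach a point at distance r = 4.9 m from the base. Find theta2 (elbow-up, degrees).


cos(theta2) = (r^2 - L1^2 - L2^2) / (2*L1*L2)
cos(theta2) = (24.01 - 34.81 - 16.81) / 48.38
cos(theta2) = -0.57069
theta2 = 124.7984 degrees


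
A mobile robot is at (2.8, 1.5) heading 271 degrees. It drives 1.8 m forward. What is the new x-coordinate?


x_new = x0 + d*cos(theta)
= 2.8 + 1.8*cos(271)
= 2.8 + 0.0314
= 2.8314


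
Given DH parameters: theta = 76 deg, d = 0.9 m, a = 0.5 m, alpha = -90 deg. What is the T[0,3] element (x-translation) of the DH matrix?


T[0,3] = a * cos(theta)
= 0.5 * cos(76 deg)
= 0.5 * 0.2419
= 0.121


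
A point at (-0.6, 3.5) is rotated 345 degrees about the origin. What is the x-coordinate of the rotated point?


x' = x*cos(theta) - y*sin(theta)
cos(345 deg) = 0.9659, sin(345 deg) = -0.2588
x' = -0.6 * 0.9659 - 3.5 * -0.2588
= -0.5796 - -0.9059
= 0.3263


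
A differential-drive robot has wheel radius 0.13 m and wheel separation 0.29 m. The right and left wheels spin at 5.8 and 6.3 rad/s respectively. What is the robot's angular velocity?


vR = r*wR = 0.13*5.8 = 0.754 m/s
vL = r*wL = 0.13*6.3 = 0.819 m/s
v = (vR+vL)/2 = 0.7865 m/s
omega = (vR-vL)/L = -0.2241 rad/s
angular velocity = -0.2241 rad/s


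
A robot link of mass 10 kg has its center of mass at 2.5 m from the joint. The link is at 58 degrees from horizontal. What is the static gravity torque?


tau = m*g*L*cos(angle)
= 10 * 9.81 * 2.5 * cos(58 deg)
= 10 * 9.81 * 2.5 * 0.5299
= 129.9627 Nm


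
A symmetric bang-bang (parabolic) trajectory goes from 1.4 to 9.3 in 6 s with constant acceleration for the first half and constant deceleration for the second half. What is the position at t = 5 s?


Symmetric rest-to-rest: each phase covers (pf-p0)/2 in time T/2. 0.5*a*(T/2)^2 = (pf-p0)/2 => a = 4*(pf-p0)/T^2
a = 4*(9.3-1.4)/6^2 = 0.8778
t = 5 is in the deceleration phase (t > T/2).
p = pf - 0.5*a*(T-t)^2 = 9.3 - 0.5*0.8778*1^2
= 8.8611


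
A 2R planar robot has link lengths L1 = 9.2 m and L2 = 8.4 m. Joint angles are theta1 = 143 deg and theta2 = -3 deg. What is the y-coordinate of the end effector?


Convert angles to radians: theta1 = 2.4958, theta2 = -0.0524
y = L1*sin(theta1) + L2*sin(theta1+theta2)
y = 5.5367 + 5.3994
y = 10.9361


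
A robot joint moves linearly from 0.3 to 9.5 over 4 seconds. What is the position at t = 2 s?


s = t/T = 2/4 = 0.5
p(t) = p0 + (pf-p0)*s
= 0.3 + (9.5 - 0.3) * 0.5
= 4.9


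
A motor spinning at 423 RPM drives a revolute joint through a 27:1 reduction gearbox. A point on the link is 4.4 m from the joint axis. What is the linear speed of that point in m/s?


omega_motor = 423 * 2*pi/60 = 44.2965 rad/s
omega_joint = omega_motor / 27 = 1.6406 rad/s
v = omega_joint * r = 1.6406 * 4.4
= 7.2187 m/s


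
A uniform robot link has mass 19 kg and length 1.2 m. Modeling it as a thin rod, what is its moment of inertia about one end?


I = (1/3) * m * L^2
= (1/3) * 19 * 1.2^2
= 0.333333 * 19 * 1.44
= 9.12 kg*m^2


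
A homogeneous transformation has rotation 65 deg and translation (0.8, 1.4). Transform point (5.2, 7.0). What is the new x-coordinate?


x' = cos(theta)*px - sin(theta)*py + tx
= 0.4226*5.2 - 0.9063*7.0 + 0.8
= -3.3465


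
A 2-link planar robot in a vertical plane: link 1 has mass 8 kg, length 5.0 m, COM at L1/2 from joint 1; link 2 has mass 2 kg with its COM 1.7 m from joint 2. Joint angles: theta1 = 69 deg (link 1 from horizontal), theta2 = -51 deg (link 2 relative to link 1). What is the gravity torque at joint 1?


Horizontal distance from joint 1 to link-1 COM:
  x_c1 = (L1/2)*cos(t1) = 2.5 * 0.3584 = 0.8959 m
Horizontal distance from joint 1 to link-2 COM:
  x_c2 = L1*cos(t1) + Lc2*cos(t1+t2)
       = 5.0*0.3584 + 1.7*0.9511 = 3.4086 m
tau1 = m1*g*x_c1 + m2*g*x_c2
     = 8*9.81*0.8959 + 2*9.81*3.4086
     = 70.3118 + 66.8774
     = 137.1892 Nm


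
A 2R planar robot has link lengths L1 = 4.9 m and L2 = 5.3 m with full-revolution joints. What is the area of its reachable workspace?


r_max = L1 + L2 = 10.2 m
r_min = |L1 - L2| = 0.4 m
Area = pi*(r_max^2 - r_min^2)
= pi*(104.04 - 0.16)
= pi * 103.88
= 326.3486 m^2


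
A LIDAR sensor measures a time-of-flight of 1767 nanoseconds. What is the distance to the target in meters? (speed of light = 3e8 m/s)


tof = 1767 ns = 1.767e-06 s
dist = c * tof / 2
= 3e8 * 1.767e-06 / 2
= 265.05 m


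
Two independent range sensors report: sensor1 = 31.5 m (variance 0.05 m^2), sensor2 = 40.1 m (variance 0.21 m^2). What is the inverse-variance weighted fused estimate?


w1 = (1/var1) / (1/var1 + 1/var2)
   = 20.0 / (20.0 + 4.7619) = 0.8077
w2 = 1 - w1 = 0.1923
fused = w1*s1 + w2*s2 = 25.4423 + 7.7115
= 33.1538 m


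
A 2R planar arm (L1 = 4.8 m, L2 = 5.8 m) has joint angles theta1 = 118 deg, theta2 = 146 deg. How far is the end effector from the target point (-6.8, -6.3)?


End effector via forward kinematics:
x = L1*cos(t1) + L2*cos(t1+t2) = -2.8597
y = L1*sin(t1) + L2*sin(t1+t2) = -1.5301
Distance to target:
d = sqrt((-6.8 - -2.8597)^2 + (-6.3 - -1.5301)^2)
= sqrt(15.5257 + 22.7522)
= 6.1869 m


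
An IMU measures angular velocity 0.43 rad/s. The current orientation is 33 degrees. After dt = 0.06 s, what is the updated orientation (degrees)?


delta_theta = w * dt = 0.43 * 0.06 = 0.0258 rad
= 1.4782 deg
theta_new = 33 + 1.4782 = 34.4782 deg


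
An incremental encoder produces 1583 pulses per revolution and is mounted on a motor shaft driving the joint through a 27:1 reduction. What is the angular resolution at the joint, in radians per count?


counts per rev = 1583
effective counts at joint = 1583 * 27 = 42741
resolution = 2*pi / 42741
= 1.4701e-04 rad/count


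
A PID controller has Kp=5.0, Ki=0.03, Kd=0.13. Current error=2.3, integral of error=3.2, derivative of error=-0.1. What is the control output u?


u = Kp*e + Ki*int(e) + Kd*de/dt
= 5.0*2.3 + 0.03*3.2 + 0.13*(-0.1)
= 11.5 + 0.096 + -0.013
= 11.583


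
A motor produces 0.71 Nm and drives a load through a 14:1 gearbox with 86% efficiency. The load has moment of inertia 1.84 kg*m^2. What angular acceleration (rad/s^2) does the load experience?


tau_out = tau_motor * N * eta
= 0.71 * 14 * 0.86 = 8.5484 Nm
alpha = tau_out / I = 8.5484 / 1.84
= 4.6459 rad/s^2


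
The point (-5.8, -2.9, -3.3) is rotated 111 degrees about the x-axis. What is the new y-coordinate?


Rotation about x-axis: y' = y*cos(theta) - z*sin(theta)
= -2.9 * -0.3584 - -3.3 * 0.9336
= 4.1201


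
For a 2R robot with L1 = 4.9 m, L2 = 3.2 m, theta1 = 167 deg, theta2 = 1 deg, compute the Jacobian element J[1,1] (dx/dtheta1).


J[1,1] = -L1*sin(t1) - L2*sin(t1+t2)
= -4.9*sin(167) - 3.2*sin(168)
= -1.7676


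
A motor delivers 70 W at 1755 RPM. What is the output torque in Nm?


omega = 1755 * 2*pi/60 = 183.7832 rad/s
tau = P / omega = 70 / 183.7832
= 0.3809 Nm


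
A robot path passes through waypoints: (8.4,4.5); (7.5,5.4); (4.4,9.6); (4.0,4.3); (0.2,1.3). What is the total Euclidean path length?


Segment lengths:
  seg1 = sqrt((-0.9)^2 + (0.9)^2) = 1.2728
  seg2 = sqrt((-3.1)^2 + (4.2)^2) = 5.2202
  seg3 = sqrt((-0.4)^2 + (-5.3)^2) = 5.3151
  seg4 = sqrt((-3.8)^2 + (-3.0)^2) = 4.8415
Total = 16.6495


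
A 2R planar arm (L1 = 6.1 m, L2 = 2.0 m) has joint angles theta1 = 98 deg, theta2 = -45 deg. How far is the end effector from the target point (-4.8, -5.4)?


End effector via forward kinematics:
x = L1*cos(t1) + L2*cos(t1+t2) = 0.3547
y = L1*sin(t1) + L2*sin(t1+t2) = 7.6379
Distance to target:
d = sqrt((-4.8 - 0.3547)^2 + (-5.4 - 7.6379)^2)
= sqrt(26.5707 + 169.987)
= 14.0199 m


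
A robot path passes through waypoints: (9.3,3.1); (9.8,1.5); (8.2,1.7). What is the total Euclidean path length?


Segment lengths:
  seg1 = sqrt((0.5)^2 + (-1.6)^2) = 1.6763
  seg2 = sqrt((-1.6)^2 + (0.2)^2) = 1.6125
Total = 3.2888


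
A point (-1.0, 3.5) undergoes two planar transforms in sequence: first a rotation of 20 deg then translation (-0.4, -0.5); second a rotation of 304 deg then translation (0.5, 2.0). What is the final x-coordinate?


After transform 1:
x1 = cos(20)*-1.0 - sin(20)*3.5 + -0.4 = -2.5368
y1 = sin(20)*-1.0 + cos(20)*3.5 + -0.5 = 2.4469
After transform 2:
x2 = cos(304)*-2.5368 - sin(304)*2.4469 + 0.5
= 1.11


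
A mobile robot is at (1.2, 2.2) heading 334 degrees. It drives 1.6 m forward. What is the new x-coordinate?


x_new = x0 + d*cos(theta)
= 1.2 + 1.6*cos(334)
= 1.2 + 1.4381
= 2.6381


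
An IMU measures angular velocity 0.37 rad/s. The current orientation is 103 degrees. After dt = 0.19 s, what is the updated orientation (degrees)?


delta_theta = w * dt = 0.37 * 0.19 = 0.0703 rad
= 4.0279 deg
theta_new = 103 + 4.0279 = 107.0279 deg


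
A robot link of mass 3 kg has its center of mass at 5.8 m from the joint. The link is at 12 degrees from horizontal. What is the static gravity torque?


tau = m*g*L*cos(angle)
= 3 * 9.81 * 5.8 * cos(12 deg)
= 3 * 9.81 * 5.8 * 0.9781
= 166.9639 Nm


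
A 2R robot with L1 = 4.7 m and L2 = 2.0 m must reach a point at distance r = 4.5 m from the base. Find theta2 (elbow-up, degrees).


cos(theta2) = (r^2 - L1^2 - L2^2) / (2*L1*L2)
cos(theta2) = (20.25 - 22.09 - 4.0) / 18.8
cos(theta2) = -0.310638
theta2 = 108.0977 degrees


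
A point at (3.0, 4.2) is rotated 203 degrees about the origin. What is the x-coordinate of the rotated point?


x' = x*cos(theta) - y*sin(theta)
cos(203 deg) = -0.9205, sin(203 deg) = -0.3907
x' = 3.0 * -0.9205 - 4.2 * -0.3907
= -2.7615 - -1.6411
= -1.1204


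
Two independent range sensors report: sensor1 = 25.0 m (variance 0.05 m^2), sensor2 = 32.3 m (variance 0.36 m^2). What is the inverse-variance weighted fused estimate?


w1 = (1/var1) / (1/var1 + 1/var2)
   = 20.0 / (20.0 + 2.7778) = 0.878
w2 = 1 - w1 = 0.122
fused = w1*s1 + w2*s2 = 21.9512 + 3.939
= 25.8902 m


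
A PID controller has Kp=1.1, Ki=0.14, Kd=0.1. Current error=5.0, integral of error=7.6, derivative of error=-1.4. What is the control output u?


u = Kp*e + Ki*int(e) + Kd*de/dt
= 1.1*5.0 + 0.14*7.6 + 0.1*(-1.4)
= 5.5 + 1.064 + -0.14
= 6.424


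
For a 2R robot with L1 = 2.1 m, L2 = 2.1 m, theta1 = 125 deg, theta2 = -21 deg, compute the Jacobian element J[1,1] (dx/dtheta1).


J[1,1] = -L1*sin(t1) - L2*sin(t1+t2)
= -2.1*sin(125) - 2.1*sin(104)
= -3.7578


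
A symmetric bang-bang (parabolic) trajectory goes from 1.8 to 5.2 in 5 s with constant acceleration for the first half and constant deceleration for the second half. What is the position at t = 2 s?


Symmetric rest-to-rest: each phase covers (pf-p0)/2 in time T/2. 0.5*a*(T/2)^2 = (pf-p0)/2 => a = 4*(pf-p0)/T^2
a = 4*(5.2-1.8)/5^2 = 0.544
t = 2 is in the acceleration phase (t <= T/2).
p = p0 + 0.5*a*t^2 = 1.8 + 0.5*0.544*2^2
= 2.888


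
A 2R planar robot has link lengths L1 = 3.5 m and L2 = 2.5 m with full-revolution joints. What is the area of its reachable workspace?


r_max = L1 + L2 = 6.0 m
r_min = |L1 - L2| = 1.0 m
Area = pi*(r_max^2 - r_min^2)
= pi*(36.0 - 1.0)
= pi * 35.0
= 109.9557 m^2


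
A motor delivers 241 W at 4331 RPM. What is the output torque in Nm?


omega = 4331 * 2*pi/60 = 453.5413 rad/s
tau = P / omega = 241 / 453.5413
= 0.5314 Nm


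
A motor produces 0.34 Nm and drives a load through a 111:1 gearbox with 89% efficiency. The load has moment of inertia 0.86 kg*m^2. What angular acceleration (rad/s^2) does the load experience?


tau_out = tau_motor * N * eta
= 0.34 * 111 * 0.89 = 33.5886 Nm
alpha = tau_out / I = 33.5886 / 0.86
= 39.0565 rad/s^2


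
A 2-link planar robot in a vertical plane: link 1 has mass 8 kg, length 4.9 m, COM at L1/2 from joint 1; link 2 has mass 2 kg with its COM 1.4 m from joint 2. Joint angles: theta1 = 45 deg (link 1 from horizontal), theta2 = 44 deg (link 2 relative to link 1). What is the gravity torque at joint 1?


Horizontal distance from joint 1 to link-1 COM:
  x_c1 = (L1/2)*cos(t1) = 2.45 * 0.7071 = 1.7324 m
Horizontal distance from joint 1 to link-2 COM:
  x_c2 = L1*cos(t1) + Lc2*cos(t1+t2)
       = 4.9*0.7071 + 1.4*0.0175 = 3.4893 m
tau1 = m1*g*x_c1 + m2*g*x_c2
     = 8*9.81*1.7324 + 2*9.81*3.4893
     = 135.9597 + 68.4592
     = 204.4189 Nm


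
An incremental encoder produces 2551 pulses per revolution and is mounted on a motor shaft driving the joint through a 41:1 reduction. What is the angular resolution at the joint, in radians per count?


counts per rev = 2551
effective counts at joint = 2551 * 41 = 104591
resolution = 2*pi / 104591
= 6.0074e-05 rad/count


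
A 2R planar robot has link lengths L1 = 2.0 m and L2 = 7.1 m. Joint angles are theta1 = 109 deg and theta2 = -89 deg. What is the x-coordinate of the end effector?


Convert angles to radians: theta1 = 1.9024, theta2 = -1.5533
x = L1*cos(theta1) + L2*cos(theta1+theta2)
x = -0.6511 + 6.6718
x = 6.0207


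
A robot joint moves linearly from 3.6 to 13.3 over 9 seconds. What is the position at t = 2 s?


s = t/T = 2/9 = 0.2222
p(t) = p0 + (pf-p0)*s
= 3.6 + (13.3 - 3.6) * 0.2222
= 5.7556


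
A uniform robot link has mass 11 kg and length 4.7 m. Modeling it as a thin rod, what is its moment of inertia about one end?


I = (1/3) * m * L^2
= (1/3) * 11 * 4.7^2
= 0.333333 * 11 * 22.09
= 80.9967 kg*m^2


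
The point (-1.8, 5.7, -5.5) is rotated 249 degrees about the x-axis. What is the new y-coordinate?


Rotation about x-axis: y' = y*cos(theta) - z*sin(theta)
= 5.7 * -0.3584 - -5.5 * -0.9336
= -7.1774


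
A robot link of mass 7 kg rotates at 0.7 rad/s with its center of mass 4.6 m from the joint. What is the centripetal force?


F = m * omega^2 * r
= 7 * 0.7^2 * 4.6
= 7 * 0.49 * 4.6
= 15.778 N


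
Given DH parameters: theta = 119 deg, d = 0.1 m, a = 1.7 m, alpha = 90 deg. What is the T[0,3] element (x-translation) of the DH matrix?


T[0,3] = a * cos(theta)
= 1.7 * cos(119 deg)
= 1.7 * -0.4848
= -0.8242


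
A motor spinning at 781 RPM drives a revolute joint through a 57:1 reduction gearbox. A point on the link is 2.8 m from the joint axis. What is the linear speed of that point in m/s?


omega_motor = 781 * 2*pi/60 = 81.7861 rad/s
omega_joint = omega_motor / 57 = 1.4348 rad/s
v = omega_joint * r = 1.4348 * 2.8
= 4.0176 m/s


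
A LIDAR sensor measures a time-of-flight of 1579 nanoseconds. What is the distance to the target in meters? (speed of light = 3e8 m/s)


tof = 1579 ns = 1.579e-06 s
dist = c * tof / 2
= 3e8 * 1.579e-06 / 2
= 236.85 m


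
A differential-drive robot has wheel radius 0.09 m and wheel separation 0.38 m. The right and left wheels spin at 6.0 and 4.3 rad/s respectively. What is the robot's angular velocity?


vR = r*wR = 0.09*6.0 = 0.54 m/s
vL = r*wL = 0.09*4.3 = 0.387 m/s
v = (vR+vL)/2 = 0.4635 m/s
omega = (vR-vL)/L = 0.4026 rad/s
angular velocity = 0.4026 rad/s


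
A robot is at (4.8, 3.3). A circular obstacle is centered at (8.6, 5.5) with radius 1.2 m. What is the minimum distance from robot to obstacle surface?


center_dist = sqrt((4.8-8.6)^2 + (3.3-5.5)^2)
= sqrt(14.44 + 4.84)
= 4.3909
min_dist = center_dist - radius = 4.3909 - 1.2 = 3.1909 m


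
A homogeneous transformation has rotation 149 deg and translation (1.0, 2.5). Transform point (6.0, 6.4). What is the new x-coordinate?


x' = cos(theta)*px - sin(theta)*py + tx
= -0.8572*6.0 - 0.515*6.4 + 1.0
= -7.4392


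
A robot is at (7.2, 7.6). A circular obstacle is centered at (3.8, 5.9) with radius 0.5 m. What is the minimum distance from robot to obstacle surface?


center_dist = sqrt((7.2-3.8)^2 + (7.6-5.9)^2)
= sqrt(11.56 + 2.89)
= 3.8013
min_dist = center_dist - radius = 3.8013 - 0.5 = 3.3013 m


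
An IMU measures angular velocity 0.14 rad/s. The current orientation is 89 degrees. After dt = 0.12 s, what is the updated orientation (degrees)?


delta_theta = w * dt = 0.14 * 0.12 = 0.0168 rad
= 0.9626 deg
theta_new = 89 + 0.9626 = 89.9626 deg


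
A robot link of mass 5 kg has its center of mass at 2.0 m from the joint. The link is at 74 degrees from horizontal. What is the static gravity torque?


tau = m*g*L*cos(angle)
= 5 * 9.81 * 2.0 * cos(74 deg)
= 5 * 9.81 * 2.0 * 0.2756
= 27.04 Nm


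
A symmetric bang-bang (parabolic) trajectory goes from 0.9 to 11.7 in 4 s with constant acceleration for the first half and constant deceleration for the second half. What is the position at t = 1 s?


Symmetric rest-to-rest: each phase covers (pf-p0)/2 in time T/2. 0.5*a*(T/2)^2 = (pf-p0)/2 => a = 4*(pf-p0)/T^2
a = 4*(11.7-0.9)/4^2 = 2.7
t = 1 is in the acceleration phase (t <= T/2).
p = p0 + 0.5*a*t^2 = 0.9 + 0.5*2.7*1^2
= 2.25


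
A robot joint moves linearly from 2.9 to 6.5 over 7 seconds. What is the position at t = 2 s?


s = t/T = 2/7 = 0.2857
p(t) = p0 + (pf-p0)*s
= 2.9 + (6.5 - 2.9) * 0.2857
= 3.9286


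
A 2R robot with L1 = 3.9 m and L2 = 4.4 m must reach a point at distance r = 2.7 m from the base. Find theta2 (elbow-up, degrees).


cos(theta2) = (r^2 - L1^2 - L2^2) / (2*L1*L2)
cos(theta2) = (7.29 - 15.21 - 19.36) / 34.32
cos(theta2) = -0.794872
theta2 = 142.6431 degrees


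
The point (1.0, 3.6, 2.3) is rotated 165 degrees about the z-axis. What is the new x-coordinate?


Rotation about z-axis: x' = x*cos(theta) - y*sin(theta)
= 1.0 * -0.9659 - 3.6 * 0.2588
= -1.8977


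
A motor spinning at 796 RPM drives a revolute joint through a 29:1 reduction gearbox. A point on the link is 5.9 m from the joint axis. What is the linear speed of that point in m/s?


omega_motor = 796 * 2*pi/60 = 83.3569 rad/s
omega_joint = omega_motor / 29 = 2.8744 rad/s
v = omega_joint * r = 2.8744 * 5.9
= 16.9588 m/s


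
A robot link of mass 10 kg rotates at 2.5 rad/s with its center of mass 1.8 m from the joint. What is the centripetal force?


F = m * omega^2 * r
= 10 * 2.5^2 * 1.8
= 10 * 6.25 * 1.8
= 112.5 N


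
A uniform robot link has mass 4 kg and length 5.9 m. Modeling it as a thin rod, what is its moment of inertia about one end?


I = (1/3) * m * L^2
= (1/3) * 4 * 5.9^2
= 0.333333 * 4 * 34.81
= 46.4133 kg*m^2


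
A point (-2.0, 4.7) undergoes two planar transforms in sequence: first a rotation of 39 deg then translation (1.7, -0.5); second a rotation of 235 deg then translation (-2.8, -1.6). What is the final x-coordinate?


After transform 1:
x1 = cos(39)*-2.0 - sin(39)*4.7 + 1.7 = -2.8121
y1 = sin(39)*-2.0 + cos(39)*4.7 + -0.5 = 1.8939
After transform 2:
x2 = cos(235)*-2.8121 - sin(235)*1.8939 + -2.8
= 0.3644


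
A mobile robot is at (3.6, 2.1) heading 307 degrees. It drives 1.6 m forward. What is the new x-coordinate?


x_new = x0 + d*cos(theta)
= 3.6 + 1.6*cos(307)
= 3.6 + 0.9629
= 4.5629


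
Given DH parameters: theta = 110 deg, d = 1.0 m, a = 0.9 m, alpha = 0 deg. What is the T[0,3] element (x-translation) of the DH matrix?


T[0,3] = a * cos(theta)
= 0.9 * cos(110 deg)
= 0.9 * -0.342
= -0.3078


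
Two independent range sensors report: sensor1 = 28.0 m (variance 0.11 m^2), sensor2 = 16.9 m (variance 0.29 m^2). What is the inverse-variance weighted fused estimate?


w1 = (1/var1) / (1/var1 + 1/var2)
   = 9.0909 / (9.0909 + 3.4483) = 0.725
w2 = 1 - w1 = 0.275
fused = w1*s1 + w2*s2 = 20.3 + 4.6475
= 24.9475 m


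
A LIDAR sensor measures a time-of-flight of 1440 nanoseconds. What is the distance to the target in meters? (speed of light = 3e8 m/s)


tof = 1440 ns = 1.44e-06 s
dist = c * tof / 2
= 3e8 * 1.44e-06 / 2
= 216.0 m


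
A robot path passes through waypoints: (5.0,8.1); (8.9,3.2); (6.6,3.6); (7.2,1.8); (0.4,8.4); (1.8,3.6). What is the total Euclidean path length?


Segment lengths:
  seg1 = sqrt((3.9)^2 + (-4.9)^2) = 6.2626
  seg2 = sqrt((-2.3)^2 + (0.4)^2) = 2.3345
  seg3 = sqrt((0.6)^2 + (-1.8)^2) = 1.8974
  seg4 = sqrt((-6.8)^2 + (6.6)^2) = 9.4763
  seg5 = sqrt((1.4)^2 + (-4.8)^2) = 5.0
Total = 24.9708


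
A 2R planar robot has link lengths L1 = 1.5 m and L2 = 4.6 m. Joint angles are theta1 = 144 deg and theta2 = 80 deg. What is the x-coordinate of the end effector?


Convert angles to radians: theta1 = 2.5133, theta2 = 1.3963
x = L1*cos(theta1) + L2*cos(theta1+theta2)
x = -1.2135 + -3.309
x = -4.5225


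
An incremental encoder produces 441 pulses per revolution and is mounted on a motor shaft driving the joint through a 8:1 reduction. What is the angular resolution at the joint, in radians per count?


counts per rev = 441
effective counts at joint = 441 * 8 = 3528
resolution = 2*pi / 3528
= 0.0018 rad/count


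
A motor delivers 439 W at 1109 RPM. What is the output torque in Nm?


omega = 1109 * 2*pi/60 = 116.1342 rad/s
tau = P / omega = 439 / 116.1342
= 3.7801 Nm


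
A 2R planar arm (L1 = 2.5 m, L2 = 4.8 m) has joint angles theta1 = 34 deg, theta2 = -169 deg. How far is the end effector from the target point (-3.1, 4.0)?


End effector via forward kinematics:
x = L1*cos(t1) + L2*cos(t1+t2) = -1.3215
y = L1*sin(t1) + L2*sin(t1+t2) = -1.9961
Distance to target:
d = sqrt((-3.1 - -1.3215)^2 + (4.0 - -1.9961)^2)
= sqrt(3.163 + 35.9536)
= 6.2543 m


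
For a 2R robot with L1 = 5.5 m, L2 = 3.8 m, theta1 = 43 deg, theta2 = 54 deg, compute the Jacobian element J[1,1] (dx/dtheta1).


J[1,1] = -L1*sin(t1) - L2*sin(t1+t2)
= -5.5*sin(43) - 3.8*sin(97)
= -7.5227


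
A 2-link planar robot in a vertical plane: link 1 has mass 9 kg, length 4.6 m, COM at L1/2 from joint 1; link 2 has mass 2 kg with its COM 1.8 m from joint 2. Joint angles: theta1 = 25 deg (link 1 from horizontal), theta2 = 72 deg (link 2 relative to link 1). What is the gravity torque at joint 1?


Horizontal distance from joint 1 to link-1 COM:
  x_c1 = (L1/2)*cos(t1) = 2.3 * 0.9063 = 2.0845 m
Horizontal distance from joint 1 to link-2 COM:
  x_c2 = L1*cos(t1) + Lc2*cos(t1+t2)
       = 4.6*0.9063 + 1.8*-0.1219 = 3.9497 m
tau1 = m1*g*x_c1 + m2*g*x_c2
     = 9*9.81*2.0845 + 2*9.81*3.9497
     = 184.0412 + 77.4922
     = 261.5334 Nm


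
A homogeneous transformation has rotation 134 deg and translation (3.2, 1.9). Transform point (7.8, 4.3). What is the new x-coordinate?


x' = cos(theta)*px - sin(theta)*py + tx
= -0.6947*7.8 - 0.7193*4.3 + 3.2
= -5.3115


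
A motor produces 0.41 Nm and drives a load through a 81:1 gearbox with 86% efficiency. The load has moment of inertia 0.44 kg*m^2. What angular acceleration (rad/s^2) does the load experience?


tau_out = tau_motor * N * eta
= 0.41 * 81 * 0.86 = 28.5606 Nm
alpha = tau_out / I = 28.5606 / 0.44
= 64.9105 rad/s^2


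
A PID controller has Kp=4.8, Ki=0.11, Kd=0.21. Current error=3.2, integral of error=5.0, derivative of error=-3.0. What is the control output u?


u = Kp*e + Ki*int(e) + Kd*de/dt
= 4.8*3.2 + 0.11*5.0 + 0.21*(-3.0)
= 15.36 + 0.55 + -0.63
= 15.28


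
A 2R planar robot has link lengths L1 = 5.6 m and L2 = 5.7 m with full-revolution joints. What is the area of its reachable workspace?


r_max = L1 + L2 = 11.3 m
r_min = |L1 - L2| = 0.1 m
Area = pi*(r_max^2 - r_min^2)
= pi*(127.69 - 0.01)
= pi * 127.68
= 401.1186 m^2


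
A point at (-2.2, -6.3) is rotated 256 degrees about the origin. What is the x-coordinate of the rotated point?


x' = x*cos(theta) - y*sin(theta)
cos(256 deg) = -0.2419, sin(256 deg) = -0.9703
x' = -2.2 * -0.2419 - -6.3 * -0.9703
= 0.5322 - 6.1129
= -5.5806


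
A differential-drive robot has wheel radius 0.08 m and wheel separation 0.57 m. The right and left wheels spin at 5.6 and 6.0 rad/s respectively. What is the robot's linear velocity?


vR = r*wR = 0.08*5.6 = 0.448 m/s
vL = r*wL = 0.08*6.0 = 0.48 m/s
v = (vR+vL)/2 = 0.464 m/s
omega = (vR-vL)/L = -0.0561 rad/s
linear velocity = 0.464 m/s


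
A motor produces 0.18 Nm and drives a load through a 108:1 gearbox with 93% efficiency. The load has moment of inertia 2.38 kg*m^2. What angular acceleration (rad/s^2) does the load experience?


tau_out = tau_motor * N * eta
= 0.18 * 108 * 0.93 = 18.0792 Nm
alpha = tau_out / I = 18.0792 / 2.38
= 7.5963 rad/s^2


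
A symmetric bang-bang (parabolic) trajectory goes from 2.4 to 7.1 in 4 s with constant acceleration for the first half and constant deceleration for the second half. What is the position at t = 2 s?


Symmetric rest-to-rest: each phase covers (pf-p0)/2 in time T/2. 0.5*a*(T/2)^2 = (pf-p0)/2 => a = 4*(pf-p0)/T^2
a = 4*(7.1-2.4)/4^2 = 1.175
t = 2 is in the acceleration phase (t <= T/2).
p = p0 + 0.5*a*t^2 = 2.4 + 0.5*1.175*2^2
= 4.75


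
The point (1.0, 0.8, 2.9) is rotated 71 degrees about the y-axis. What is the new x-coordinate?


Rotation about y-axis: x' = x*cos(theta) + z*sin(theta)
= 1.0 * 0.3256 + 2.9 * 0.9455
= 3.0676


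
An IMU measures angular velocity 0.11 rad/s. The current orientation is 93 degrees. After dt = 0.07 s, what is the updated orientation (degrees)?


delta_theta = w * dt = 0.11 * 0.07 = 0.0077 rad
= 0.4412 deg
theta_new = 93 + 0.4412 = 93.4412 deg


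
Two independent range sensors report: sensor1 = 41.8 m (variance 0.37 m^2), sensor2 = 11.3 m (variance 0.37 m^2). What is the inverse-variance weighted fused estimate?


w1 = (1/var1) / (1/var1 + 1/var2)
   = 2.7027 / (2.7027 + 2.7027) = 0.5
w2 = 1 - w1 = 0.5
fused = w1*s1 + w2*s2 = 20.9 + 5.65
= 26.55 m


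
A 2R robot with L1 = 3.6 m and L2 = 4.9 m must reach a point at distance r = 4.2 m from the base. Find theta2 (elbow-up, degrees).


cos(theta2) = (r^2 - L1^2 - L2^2) / (2*L1*L2)
cos(theta2) = (17.64 - 12.96 - 24.01) / 35.28
cos(theta2) = -0.547902
theta2 = 123.2232 degrees


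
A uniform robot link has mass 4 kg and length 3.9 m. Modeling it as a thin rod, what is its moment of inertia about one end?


I = (1/3) * m * L^2
= (1/3) * 4 * 3.9^2
= 0.333333 * 4 * 15.21
= 20.28 kg*m^2


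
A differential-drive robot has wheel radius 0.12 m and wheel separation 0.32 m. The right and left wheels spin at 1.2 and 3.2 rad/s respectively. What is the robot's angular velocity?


vR = r*wR = 0.12*1.2 = 0.144 m/s
vL = r*wL = 0.12*3.2 = 0.384 m/s
v = (vR+vL)/2 = 0.264 m/s
omega = (vR-vL)/L = -0.75 rad/s
angular velocity = -0.75 rad/s


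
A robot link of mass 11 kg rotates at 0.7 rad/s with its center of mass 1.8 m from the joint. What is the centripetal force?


F = m * omega^2 * r
= 11 * 0.7^2 * 1.8
= 11 * 0.49 * 1.8
= 9.702 N


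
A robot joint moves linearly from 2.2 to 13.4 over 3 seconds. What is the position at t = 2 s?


s = t/T = 2/3 = 0.6667
p(t) = p0 + (pf-p0)*s
= 2.2 + (13.4 - 2.2) * 0.6667
= 9.6667


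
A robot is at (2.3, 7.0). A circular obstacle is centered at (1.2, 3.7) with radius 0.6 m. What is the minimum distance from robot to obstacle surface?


center_dist = sqrt((2.3-1.2)^2 + (7.0-3.7)^2)
= sqrt(1.21 + 10.89)
= 3.4785
min_dist = center_dist - radius = 3.4785 - 0.6 = 2.8785 m


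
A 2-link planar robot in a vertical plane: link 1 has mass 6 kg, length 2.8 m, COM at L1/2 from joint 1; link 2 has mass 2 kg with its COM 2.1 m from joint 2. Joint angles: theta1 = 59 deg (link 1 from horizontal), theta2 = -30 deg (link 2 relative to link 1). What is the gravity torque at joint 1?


Horizontal distance from joint 1 to link-1 COM:
  x_c1 = (L1/2)*cos(t1) = 1.4 * 0.515 = 0.7211 m
Horizontal distance from joint 1 to link-2 COM:
  x_c2 = L1*cos(t1) + Lc2*cos(t1+t2)
       = 2.8*0.515 + 2.1*0.8746 = 3.2788 m
tau1 = m1*g*x_c1 + m2*g*x_c2
     = 6*9.81*0.7211 + 2*9.81*3.2788
     = 42.4412 + 64.3302
     = 106.7714 Nm
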